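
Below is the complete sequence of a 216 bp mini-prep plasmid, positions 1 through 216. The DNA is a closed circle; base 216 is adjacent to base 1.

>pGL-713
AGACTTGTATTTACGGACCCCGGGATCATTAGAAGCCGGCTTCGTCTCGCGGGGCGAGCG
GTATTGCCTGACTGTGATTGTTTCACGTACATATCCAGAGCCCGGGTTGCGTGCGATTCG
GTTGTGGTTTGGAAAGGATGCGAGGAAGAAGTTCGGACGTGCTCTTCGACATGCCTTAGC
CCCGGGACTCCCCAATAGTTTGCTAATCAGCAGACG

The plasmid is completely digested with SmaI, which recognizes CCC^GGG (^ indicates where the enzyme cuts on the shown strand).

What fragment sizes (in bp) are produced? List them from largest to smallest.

82, 80, 54 bp

SmaI sites (CCCGGG) start at positions 19, 101, 181.
SmaI cuts after base 3 of each site, so after positions 21, 103, 183.
Circular molecule, 3 cuts → 3 fragments:
  22–103 → 82 bp
  104–183 → 80 bp
  184–216 then 1–21 → 33 + 21 = 54 bp
Sorted largest to smallest: 82, 80, 54 bp.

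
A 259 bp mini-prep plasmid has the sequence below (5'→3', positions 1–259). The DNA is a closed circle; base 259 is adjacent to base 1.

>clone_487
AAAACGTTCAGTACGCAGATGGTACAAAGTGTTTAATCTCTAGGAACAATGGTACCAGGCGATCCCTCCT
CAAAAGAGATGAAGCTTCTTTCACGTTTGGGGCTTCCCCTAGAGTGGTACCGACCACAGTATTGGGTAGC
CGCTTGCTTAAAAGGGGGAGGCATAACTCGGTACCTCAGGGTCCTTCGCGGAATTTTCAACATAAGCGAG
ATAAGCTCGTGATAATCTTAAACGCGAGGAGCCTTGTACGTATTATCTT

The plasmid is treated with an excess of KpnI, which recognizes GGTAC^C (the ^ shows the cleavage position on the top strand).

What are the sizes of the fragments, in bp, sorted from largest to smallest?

KpnI sites (GGTACC) start at positions 51, 116, 170.
KpnI cuts after base 5 of each site (before the last base), so after positions 55, 120, 174.
Circular molecule, 3 cuts → 3 fragments:
  56–120 → 65 bp
  121–174 → 54 bp
  175–259 then 1–55 → 85 + 55 = 140 bp
Sorted largest to smallest: 140, 65, 54 bp.

140, 65, 54 bp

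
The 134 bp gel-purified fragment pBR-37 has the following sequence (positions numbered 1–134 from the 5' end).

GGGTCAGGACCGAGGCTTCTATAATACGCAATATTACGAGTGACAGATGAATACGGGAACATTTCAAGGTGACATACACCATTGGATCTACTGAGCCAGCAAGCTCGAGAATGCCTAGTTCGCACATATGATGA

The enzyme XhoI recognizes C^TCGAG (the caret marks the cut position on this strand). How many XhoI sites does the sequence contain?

CTCGAG occurs starting at position 104.
XhoI cuts at 1 site.

1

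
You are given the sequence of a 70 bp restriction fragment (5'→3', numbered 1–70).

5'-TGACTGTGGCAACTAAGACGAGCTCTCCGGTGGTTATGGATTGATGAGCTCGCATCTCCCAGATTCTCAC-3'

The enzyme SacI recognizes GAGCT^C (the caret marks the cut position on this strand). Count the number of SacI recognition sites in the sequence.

2

GAGCTC occurs starting at positions 20, 46.
SacI cuts at 2 sites.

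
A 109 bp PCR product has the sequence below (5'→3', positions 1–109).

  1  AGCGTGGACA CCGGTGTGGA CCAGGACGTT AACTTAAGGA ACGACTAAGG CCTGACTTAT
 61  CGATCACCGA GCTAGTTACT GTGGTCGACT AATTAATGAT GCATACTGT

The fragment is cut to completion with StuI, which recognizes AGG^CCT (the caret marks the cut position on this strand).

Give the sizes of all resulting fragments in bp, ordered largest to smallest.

59, 50 bp

The StuI site (AGGCCT) starts at position 48.
StuI cuts after base 3 of each site, so after position 50.
Linear molecule, 1 cut → 2 fragments:
  1–50 → 50 bp
  51–109 → 59 bp
Sorted largest to smallest: 59, 50 bp.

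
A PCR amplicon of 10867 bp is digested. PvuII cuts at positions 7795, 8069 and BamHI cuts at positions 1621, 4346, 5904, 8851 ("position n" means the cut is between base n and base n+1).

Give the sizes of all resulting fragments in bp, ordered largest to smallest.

2725, 2016, 1891, 1621, 1558, 782, 274 bp

Combined cut positions (sorted): 1621, 4346, 5904, 7795, 8069, 8851.
Linear molecule, 6 cuts → 7 fragments:
  1621 − 0 = 1621 bp
  4346 − 1621 = 2725 bp
  5904 − 4346 = 1558 bp
  7795 − 5904 = 1891 bp
  8069 − 7795 = 274 bp
  8851 − 8069 = 782 bp
  10867 − 8851 = 2016 bp
Sorted largest to smallest: 2725, 2016, 1891, 1621, 1558, 782, 274 bp.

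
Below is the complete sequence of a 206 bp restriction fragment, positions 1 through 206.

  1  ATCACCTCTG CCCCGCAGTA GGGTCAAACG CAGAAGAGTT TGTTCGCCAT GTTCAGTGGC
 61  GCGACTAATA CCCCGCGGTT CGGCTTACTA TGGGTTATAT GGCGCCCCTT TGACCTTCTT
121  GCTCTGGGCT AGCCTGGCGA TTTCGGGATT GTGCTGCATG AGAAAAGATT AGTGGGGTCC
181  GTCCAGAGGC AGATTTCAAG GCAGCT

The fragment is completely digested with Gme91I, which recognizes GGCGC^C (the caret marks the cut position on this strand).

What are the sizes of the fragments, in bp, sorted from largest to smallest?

The Gme91I site (GGCGCC) starts at position 101.
Gme91I cuts after base 5 of each site (before the last base), so after position 105.
Linear molecule, 1 cut → 2 fragments:
  1–105 → 105 bp
  106–206 → 101 bp
Sorted largest to smallest: 105, 101 bp.

105, 101 bp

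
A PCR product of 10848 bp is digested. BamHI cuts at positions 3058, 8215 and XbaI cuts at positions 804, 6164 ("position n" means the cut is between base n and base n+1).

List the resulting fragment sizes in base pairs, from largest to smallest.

Combined cut positions (sorted): 804, 3058, 6164, 8215.
Linear molecule, 4 cuts → 5 fragments:
  804 − 0 = 804 bp
  3058 − 804 = 2254 bp
  6164 − 3058 = 3106 bp
  8215 − 6164 = 2051 bp
  10848 − 8215 = 2633 bp
Sorted largest to smallest: 3106, 2633, 2254, 2051, 804 bp.

3106, 2633, 2254, 2051, 804 bp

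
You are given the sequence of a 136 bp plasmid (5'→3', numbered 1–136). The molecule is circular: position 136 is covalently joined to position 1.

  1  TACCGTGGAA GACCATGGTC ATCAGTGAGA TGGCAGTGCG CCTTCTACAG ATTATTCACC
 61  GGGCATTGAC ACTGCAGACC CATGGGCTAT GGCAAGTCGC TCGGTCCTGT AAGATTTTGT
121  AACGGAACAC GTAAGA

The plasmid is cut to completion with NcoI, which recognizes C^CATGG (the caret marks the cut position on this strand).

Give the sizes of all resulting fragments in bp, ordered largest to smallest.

NcoI sites (CCATGG) start at positions 13, 80.
NcoI cuts after the first base of each site, so after positions 13, 80.
Circular molecule, 2 cuts → 2 fragments:
  14–80 → 67 bp
  81–136 then 1–13 → 56 + 13 = 69 bp
Sorted largest to smallest: 69, 67 bp.

69, 67 bp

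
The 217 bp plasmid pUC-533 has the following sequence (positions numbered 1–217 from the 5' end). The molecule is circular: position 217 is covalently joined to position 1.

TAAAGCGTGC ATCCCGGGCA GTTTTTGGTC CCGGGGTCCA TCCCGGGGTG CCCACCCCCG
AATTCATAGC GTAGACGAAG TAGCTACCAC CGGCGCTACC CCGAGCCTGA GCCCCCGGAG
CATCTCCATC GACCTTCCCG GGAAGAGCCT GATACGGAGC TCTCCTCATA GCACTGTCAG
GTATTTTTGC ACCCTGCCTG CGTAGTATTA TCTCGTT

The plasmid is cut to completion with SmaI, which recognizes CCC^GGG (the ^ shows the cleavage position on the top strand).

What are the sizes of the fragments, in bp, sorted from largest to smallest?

SmaI sites (CCCGGG) start at positions 13, 30, 42, 137.
SmaI cuts after base 3 of each site, so after positions 15, 32, 44, 139.
Circular molecule, 4 cuts → 4 fragments:
  16–32 → 17 bp
  33–44 → 12 bp
  45–139 → 95 bp
  140–217 then 1–15 → 78 + 15 = 93 bp
Sorted largest to smallest: 95, 93, 17, 12 bp.

95, 93, 17, 12 bp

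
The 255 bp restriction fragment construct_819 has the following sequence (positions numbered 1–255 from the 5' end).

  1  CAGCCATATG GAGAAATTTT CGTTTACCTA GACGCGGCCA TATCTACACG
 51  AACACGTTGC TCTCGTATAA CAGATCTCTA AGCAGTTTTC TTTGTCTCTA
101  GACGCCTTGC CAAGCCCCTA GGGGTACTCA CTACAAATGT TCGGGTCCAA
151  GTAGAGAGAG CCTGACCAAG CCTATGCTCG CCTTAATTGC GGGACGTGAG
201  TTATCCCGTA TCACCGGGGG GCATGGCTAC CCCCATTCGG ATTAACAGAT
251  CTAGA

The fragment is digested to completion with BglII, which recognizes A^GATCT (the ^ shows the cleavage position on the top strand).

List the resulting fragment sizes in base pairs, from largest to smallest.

175, 72, 8 bp

BglII sites (AGATCT) start at positions 72, 247.
BglII cuts after the first base of each site, so after positions 72, 247.
Linear molecule, 2 cuts → 3 fragments:
  1–72 → 72 bp
  73–247 → 175 bp
  248–255 → 8 bp
Sorted largest to smallest: 175, 72, 8 bp.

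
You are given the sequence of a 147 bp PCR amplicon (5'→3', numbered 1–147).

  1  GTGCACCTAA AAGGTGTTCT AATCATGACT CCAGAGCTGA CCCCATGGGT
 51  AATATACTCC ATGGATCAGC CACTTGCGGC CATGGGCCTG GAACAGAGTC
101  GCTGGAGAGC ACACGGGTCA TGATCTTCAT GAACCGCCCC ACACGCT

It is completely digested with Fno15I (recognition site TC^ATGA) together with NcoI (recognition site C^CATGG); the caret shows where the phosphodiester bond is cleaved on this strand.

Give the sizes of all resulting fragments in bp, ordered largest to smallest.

39, 24, 21, 19, 19, 16, 9 bp

Fno15I sites (TCATGA) start at positions 23, 118, 127.
Fno15I cuts after base 2 of each site, so after positions 24, 119, 128.
NcoI sites (CCATGG) start at positions 43, 59, 80.
NcoI cuts after the first base of each site, so after positions 43, 59, 80.
Combined cut positions: 24, 43, 59, 80, 119, 128.
Linear molecule, 6 cuts → 7 fragments:
  1–24 → 24 bp
  25–43 → 19 bp
  44–59 → 16 bp
  60–80 → 21 bp
  81–119 → 39 bp
  120–128 → 9 bp
  129–147 → 19 bp
Sorted largest to smallest: 39, 24, 21, 19, 19, 16, 9 bp.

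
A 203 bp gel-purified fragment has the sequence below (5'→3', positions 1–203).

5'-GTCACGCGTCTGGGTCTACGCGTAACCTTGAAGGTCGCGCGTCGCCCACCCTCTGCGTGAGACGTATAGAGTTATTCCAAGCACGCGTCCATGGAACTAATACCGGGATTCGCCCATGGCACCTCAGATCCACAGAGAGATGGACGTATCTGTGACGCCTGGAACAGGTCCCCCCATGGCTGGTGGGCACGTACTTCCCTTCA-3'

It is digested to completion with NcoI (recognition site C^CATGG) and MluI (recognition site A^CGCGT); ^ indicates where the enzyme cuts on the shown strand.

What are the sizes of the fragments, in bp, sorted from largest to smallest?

65, 60, 29, 25, 14, 6, 4 bp

NcoI sites (CCATGG) start at positions 89, 114, 174.
NcoI cuts after the first base of each site, so after positions 89, 114, 174.
MluI sites (ACGCGT) start at positions 4, 18, 83.
MluI cuts after the first base of each site, so after positions 4, 18, 83.
Combined cut positions: 4, 18, 83, 89, 114, 174.
Linear molecule, 6 cuts → 7 fragments:
  1–4 → 4 bp
  5–18 → 14 bp
  19–83 → 65 bp
  84–89 → 6 bp
  90–114 → 25 bp
  115–174 → 60 bp
  175–203 → 29 bp
Sorted largest to smallest: 65, 60, 29, 25, 14, 6, 4 bp.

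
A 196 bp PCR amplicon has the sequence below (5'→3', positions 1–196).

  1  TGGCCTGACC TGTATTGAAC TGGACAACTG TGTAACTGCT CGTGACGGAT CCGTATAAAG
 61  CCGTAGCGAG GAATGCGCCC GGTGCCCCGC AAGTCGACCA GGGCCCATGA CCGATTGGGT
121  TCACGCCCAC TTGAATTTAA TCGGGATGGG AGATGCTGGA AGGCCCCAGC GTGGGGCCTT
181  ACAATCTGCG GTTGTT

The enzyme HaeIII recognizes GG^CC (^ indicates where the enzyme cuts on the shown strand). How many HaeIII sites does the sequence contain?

4

GGCC occurs starting at positions 2, 102, 162, 175.
HaeIII cuts at 4 sites.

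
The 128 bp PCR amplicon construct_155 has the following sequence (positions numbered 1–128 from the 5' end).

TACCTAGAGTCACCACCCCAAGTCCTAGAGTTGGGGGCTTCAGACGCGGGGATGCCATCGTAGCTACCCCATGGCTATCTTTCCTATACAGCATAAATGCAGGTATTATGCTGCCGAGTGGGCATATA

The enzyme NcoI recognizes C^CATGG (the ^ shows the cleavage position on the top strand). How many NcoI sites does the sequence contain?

1

CCATGG occurs starting at position 69.
NcoI cuts at 1 site.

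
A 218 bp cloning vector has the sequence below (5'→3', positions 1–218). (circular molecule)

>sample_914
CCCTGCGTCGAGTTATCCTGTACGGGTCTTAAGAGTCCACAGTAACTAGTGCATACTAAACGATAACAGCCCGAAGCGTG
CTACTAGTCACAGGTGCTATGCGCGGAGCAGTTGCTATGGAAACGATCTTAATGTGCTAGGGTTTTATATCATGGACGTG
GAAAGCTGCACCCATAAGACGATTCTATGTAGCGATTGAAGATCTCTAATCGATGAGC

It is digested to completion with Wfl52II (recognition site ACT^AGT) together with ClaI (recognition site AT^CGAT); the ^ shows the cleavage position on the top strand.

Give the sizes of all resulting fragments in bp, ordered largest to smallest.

125, 55, 38 bp

Wfl52II sites (ACTAGT) start at positions 45, 83.
Wfl52II cuts after base 3 of each site, so after positions 47, 85.
The ClaI site (ATCGAT) starts at position 209.
ClaI cuts after base 2 of each site, so after position 210.
Combined cut positions: 47, 85, 210.
Circular molecule, 3 cuts → 3 fragments:
  48–85 → 38 bp
  86–210 → 125 bp
  211–218 then 1–47 → 8 + 47 = 55 bp
Sorted largest to smallest: 125, 55, 38 bp.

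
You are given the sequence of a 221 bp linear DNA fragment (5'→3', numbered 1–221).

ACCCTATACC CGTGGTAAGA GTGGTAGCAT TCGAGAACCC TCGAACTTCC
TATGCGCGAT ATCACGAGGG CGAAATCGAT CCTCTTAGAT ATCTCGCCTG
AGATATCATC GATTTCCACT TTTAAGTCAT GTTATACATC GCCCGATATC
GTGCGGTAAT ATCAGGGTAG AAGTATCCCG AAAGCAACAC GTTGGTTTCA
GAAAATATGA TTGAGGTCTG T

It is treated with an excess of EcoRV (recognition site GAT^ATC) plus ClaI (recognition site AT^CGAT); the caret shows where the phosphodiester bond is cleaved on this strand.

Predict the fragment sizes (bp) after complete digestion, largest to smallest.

EcoRV sites (GATATC) start at positions 58, 88, 102, 145.
EcoRV cuts after base 3 of each site, so after positions 60, 90, 104, 147.
ClaI sites (ATCGAT) start at positions 75, 108.
ClaI cuts after base 2 of each site, so after positions 76, 109.
Combined cut positions: 60, 76, 90, 104, 109, 147.
Linear molecule, 6 cuts → 7 fragments:
  1–60 → 60 bp
  61–76 → 16 bp
  77–90 → 14 bp
  91–104 → 14 bp
  105–109 → 5 bp
  110–147 → 38 bp
  148–221 → 74 bp
Sorted largest to smallest: 74, 60, 38, 16, 14, 14, 5 bp.

74, 60, 38, 16, 14, 14, 5 bp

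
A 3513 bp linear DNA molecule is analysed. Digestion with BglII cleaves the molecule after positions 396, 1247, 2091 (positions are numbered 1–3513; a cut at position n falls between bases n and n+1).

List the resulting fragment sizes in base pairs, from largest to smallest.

Linear molecule, 3 cuts → 4 fragments:
  396 − 0 = 396 bp
  1247 − 396 = 851 bp
  2091 − 1247 = 844 bp
  3513 − 2091 = 1422 bp
Sorted largest to smallest: 1422, 851, 844, 396 bp.

1422, 851, 844, 396 bp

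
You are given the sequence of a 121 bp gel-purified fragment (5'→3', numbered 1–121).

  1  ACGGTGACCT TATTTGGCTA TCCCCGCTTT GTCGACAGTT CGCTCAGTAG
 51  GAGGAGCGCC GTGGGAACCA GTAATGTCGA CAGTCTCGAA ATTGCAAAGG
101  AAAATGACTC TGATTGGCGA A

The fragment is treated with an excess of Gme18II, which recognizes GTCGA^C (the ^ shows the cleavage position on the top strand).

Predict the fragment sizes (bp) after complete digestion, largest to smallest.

Gme18II sites (GTCGAC) start at positions 31, 76.
Gme18II cuts after base 5 of each site (before the last base), so after positions 35, 80.
Linear molecule, 2 cuts → 3 fragments:
  1–35 → 35 bp
  36–80 → 45 bp
  81–121 → 41 bp
Sorted largest to smallest: 45, 41, 35 bp.

45, 41, 35 bp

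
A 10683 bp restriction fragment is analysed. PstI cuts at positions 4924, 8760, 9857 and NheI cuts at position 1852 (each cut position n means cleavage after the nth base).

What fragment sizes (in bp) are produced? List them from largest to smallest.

3836, 3072, 1852, 1097, 826 bp

Combined cut positions (sorted): 1852, 4924, 8760, 9857.
Linear molecule, 4 cuts → 5 fragments:
  1852 − 0 = 1852 bp
  4924 − 1852 = 3072 bp
  8760 − 4924 = 3836 bp
  9857 − 8760 = 1097 bp
  10683 − 9857 = 826 bp
Sorted largest to smallest: 3836, 3072, 1852, 1097, 826 bp.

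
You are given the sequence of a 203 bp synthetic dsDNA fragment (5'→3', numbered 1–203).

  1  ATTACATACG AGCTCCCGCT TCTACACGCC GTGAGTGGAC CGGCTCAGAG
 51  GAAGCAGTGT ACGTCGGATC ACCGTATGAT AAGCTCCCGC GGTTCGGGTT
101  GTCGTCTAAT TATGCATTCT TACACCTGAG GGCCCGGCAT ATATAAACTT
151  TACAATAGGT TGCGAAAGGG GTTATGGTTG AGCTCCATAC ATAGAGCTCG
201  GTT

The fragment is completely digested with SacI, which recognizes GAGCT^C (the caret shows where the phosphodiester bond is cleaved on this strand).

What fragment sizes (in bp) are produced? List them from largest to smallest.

170, 14, 14, 5 bp

SacI sites (GAGCTC) start at positions 10, 180, 194.
SacI cuts after base 5 of each site (before the last base), so after positions 14, 184, 198.
Linear molecule, 3 cuts → 4 fragments:
  1–14 → 14 bp
  15–184 → 170 bp
  185–198 → 14 bp
  199–203 → 5 bp
Sorted largest to smallest: 170, 14, 14, 5 bp.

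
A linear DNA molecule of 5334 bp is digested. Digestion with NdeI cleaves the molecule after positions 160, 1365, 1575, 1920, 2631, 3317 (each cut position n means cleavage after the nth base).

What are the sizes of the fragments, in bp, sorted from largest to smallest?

2017, 1205, 711, 686, 345, 210, 160 bp

Linear molecule, 6 cuts → 7 fragments:
  160 − 0 = 160 bp
  1365 − 160 = 1205 bp
  1575 − 1365 = 210 bp
  1920 − 1575 = 345 bp
  2631 − 1920 = 711 bp
  3317 − 2631 = 686 bp
  5334 − 3317 = 2017 bp
Sorted largest to smallest: 2017, 1205, 711, 686, 345, 210, 160 bp.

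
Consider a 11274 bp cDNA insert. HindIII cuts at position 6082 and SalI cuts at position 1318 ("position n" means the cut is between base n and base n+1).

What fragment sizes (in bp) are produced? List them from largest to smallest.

5192, 4764, 1318 bp

Combined cut positions (sorted): 1318, 6082.
Linear molecule, 2 cuts → 3 fragments:
  1318 − 0 = 1318 bp
  6082 − 1318 = 4764 bp
  11274 − 6082 = 5192 bp
Sorted largest to smallest: 5192, 4764, 1318 bp.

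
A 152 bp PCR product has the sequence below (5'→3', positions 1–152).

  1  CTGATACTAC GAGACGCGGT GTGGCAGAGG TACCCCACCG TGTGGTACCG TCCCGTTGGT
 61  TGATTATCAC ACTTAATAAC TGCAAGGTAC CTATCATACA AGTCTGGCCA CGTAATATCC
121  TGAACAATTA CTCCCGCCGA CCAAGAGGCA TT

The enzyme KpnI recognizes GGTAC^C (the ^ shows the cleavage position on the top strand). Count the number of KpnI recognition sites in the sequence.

3

GGTACC occurs starting at positions 29, 44, 86.
KpnI cuts at 3 sites.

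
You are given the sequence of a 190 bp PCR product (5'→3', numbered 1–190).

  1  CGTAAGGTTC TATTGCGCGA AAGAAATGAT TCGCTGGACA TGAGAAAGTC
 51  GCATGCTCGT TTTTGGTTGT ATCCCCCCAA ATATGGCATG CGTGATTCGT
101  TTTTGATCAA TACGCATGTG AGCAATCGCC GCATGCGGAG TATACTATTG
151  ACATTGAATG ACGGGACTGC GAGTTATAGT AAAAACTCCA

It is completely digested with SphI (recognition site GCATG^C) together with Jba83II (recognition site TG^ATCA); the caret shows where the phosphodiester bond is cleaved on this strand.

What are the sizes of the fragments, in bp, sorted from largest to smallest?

55, 55, 35, 30, 15 bp

SphI sites (GCATGC) start at positions 51, 86, 131.
SphI cuts after base 5 of each site (before the last base), so after positions 55, 90, 135.
The Jba83II site (TGATCA) starts at position 104.
Jba83II cuts after base 2 of each site, so after position 105.
Combined cut positions: 55, 90, 105, 135.
Linear molecule, 4 cuts → 5 fragments:
  1–55 → 55 bp
  56–90 → 35 bp
  91–105 → 15 bp
  106–135 → 30 bp
  136–190 → 55 bp
Sorted largest to smallest: 55, 55, 35, 30, 15 bp.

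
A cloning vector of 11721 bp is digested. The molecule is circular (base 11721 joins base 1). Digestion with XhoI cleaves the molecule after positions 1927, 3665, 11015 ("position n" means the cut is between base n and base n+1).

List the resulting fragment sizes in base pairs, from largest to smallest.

Circular molecule, 3 cuts → 3 fragments:
  3665 − 1927 = 1738 bp
  11015 − 3665 = 7350 bp
  wrap: 11721 − 11015 + 1927 = 2633 bp
Sorted largest to smallest: 7350, 2633, 1738 bp.

7350, 2633, 1738 bp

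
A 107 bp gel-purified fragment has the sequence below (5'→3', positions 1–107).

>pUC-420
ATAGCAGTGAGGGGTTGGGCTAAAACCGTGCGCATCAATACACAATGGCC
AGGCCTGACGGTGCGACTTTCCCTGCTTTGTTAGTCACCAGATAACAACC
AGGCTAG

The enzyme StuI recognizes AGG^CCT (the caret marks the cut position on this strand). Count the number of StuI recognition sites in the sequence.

1

AGGCCT occurs starting at position 51.
StuI cuts at 1 site.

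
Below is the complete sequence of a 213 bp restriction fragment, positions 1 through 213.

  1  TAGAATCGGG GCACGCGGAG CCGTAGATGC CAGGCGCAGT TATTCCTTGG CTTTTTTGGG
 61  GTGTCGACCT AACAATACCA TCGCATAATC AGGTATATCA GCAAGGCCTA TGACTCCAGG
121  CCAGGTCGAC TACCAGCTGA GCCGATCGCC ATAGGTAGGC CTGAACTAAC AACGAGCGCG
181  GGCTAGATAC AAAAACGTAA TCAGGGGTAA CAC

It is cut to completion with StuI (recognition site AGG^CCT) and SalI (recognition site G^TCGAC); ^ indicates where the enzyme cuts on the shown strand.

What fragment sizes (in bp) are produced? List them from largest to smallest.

63, 54, 43, 34, 19 bp

StuI sites (AGGCCT) start at positions 104, 157.
StuI cuts after base 3 of each site, so after positions 106, 159.
SalI sites (GTCGAC) start at positions 63, 125.
SalI cuts after the first base of each site, so after positions 63, 125.
Combined cut positions: 63, 106, 125, 159.
Linear molecule, 4 cuts → 5 fragments:
  1–63 → 63 bp
  64–106 → 43 bp
  107–125 → 19 bp
  126–159 → 34 bp
  160–213 → 54 bp
Sorted largest to smallest: 63, 54, 43, 34, 19 bp.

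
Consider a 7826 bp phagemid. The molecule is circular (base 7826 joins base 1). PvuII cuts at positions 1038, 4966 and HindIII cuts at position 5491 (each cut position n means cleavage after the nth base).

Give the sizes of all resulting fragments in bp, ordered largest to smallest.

Combined cut positions (sorted): 1038, 4966, 5491.
Circular molecule, 3 cuts → 3 fragments:
  4966 − 1038 = 3928 bp
  5491 − 4966 = 525 bp
  wrap: 7826 − 5491 + 1038 = 3373 bp
Sorted largest to smallest: 3928, 3373, 525 bp.

3928, 3373, 525 bp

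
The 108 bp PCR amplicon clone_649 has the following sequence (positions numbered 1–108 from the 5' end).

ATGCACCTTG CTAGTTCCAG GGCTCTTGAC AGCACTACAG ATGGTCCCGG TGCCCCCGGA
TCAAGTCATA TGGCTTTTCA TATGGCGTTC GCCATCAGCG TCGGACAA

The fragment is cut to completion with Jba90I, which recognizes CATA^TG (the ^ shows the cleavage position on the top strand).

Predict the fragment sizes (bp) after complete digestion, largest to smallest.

Jba90I sites (CATATG) start at positions 67, 79.
Jba90I cuts after base 4 of each site, so after positions 70, 82.
Linear molecule, 2 cuts → 3 fragments:
  1–70 → 70 bp
  71–82 → 12 bp
  83–108 → 26 bp
Sorted largest to smallest: 70, 26, 12 bp.

70, 26, 12 bp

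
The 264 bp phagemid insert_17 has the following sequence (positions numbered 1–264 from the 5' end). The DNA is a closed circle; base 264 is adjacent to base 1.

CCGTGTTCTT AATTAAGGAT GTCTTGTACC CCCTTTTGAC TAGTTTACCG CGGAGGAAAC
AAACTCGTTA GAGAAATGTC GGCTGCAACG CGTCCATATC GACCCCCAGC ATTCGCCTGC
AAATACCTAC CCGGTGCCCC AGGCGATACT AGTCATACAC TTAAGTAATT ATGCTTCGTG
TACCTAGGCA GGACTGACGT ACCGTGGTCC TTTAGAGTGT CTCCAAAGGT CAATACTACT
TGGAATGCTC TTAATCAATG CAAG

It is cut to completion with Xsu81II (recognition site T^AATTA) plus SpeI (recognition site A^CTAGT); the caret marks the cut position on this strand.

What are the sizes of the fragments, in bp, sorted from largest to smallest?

109, 108, 29, 18 bp

Xsu81II sites (TAATTA) start at positions 10, 166.
Xsu81II cuts after the first base of each site, so after positions 10, 166.
SpeI sites (ACTAGT) start at positions 39, 148.
SpeI cuts after the first base of each site, so after positions 39, 148.
Combined cut positions: 10, 39, 148, 166.
Circular molecule, 4 cuts → 4 fragments:
  11–39 → 29 bp
  40–148 → 109 bp
  149–166 → 18 bp
  167–264 then 1–10 → 98 + 10 = 108 bp
Sorted largest to smallest: 109, 108, 29, 18 bp.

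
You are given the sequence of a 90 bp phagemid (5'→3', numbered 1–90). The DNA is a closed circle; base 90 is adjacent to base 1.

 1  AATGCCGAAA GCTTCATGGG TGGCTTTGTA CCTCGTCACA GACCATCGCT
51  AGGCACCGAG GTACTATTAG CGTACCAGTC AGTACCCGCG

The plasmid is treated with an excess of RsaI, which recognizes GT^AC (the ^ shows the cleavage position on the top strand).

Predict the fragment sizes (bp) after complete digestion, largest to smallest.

36, 33, 11, 10 bp

RsaI sites (GTAC) start at positions 28, 61, 72, 82.
RsaI cuts after base 2 of each site, so after positions 29, 62, 73, 83.
Circular molecule, 4 cuts → 4 fragments:
  30–62 → 33 bp
  63–73 → 11 bp
  74–83 → 10 bp
  84–90 then 1–29 → 7 + 29 = 36 bp
Sorted largest to smallest: 36, 33, 11, 10 bp.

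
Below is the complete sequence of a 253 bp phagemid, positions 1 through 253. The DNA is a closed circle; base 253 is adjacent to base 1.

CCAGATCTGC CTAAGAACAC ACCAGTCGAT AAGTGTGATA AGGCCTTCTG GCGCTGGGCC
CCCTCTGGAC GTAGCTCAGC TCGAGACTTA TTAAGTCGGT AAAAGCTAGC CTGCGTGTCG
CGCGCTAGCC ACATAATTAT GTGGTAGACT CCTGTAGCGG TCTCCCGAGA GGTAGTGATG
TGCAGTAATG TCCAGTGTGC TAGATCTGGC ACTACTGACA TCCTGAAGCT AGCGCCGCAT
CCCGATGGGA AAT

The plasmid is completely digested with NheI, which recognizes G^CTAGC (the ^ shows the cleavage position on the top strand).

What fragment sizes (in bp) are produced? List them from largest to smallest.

NheI sites (GCTAGC) start at positions 105, 124, 228.
NheI cuts after the first base of each site, so after positions 105, 124, 228.
Circular molecule, 3 cuts → 3 fragments:
  106–124 → 19 bp
  125–228 → 104 bp
  229–253 then 1–105 → 25 + 105 = 130 bp
Sorted largest to smallest: 130, 104, 19 bp.

130, 104, 19 bp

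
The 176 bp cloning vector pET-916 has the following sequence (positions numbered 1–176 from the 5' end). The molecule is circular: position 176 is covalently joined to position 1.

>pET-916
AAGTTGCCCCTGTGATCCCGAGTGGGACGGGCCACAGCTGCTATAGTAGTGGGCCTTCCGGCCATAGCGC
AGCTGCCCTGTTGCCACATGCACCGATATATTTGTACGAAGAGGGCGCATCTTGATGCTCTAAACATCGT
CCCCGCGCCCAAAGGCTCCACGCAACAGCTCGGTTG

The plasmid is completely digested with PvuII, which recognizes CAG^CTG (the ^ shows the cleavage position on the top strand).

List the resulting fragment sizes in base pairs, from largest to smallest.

141, 35 bp

PvuII sites (CAGCTG) start at positions 35, 70.
PvuII cuts after base 3 of each site, so after positions 37, 72.
Circular molecule, 2 cuts → 2 fragments:
  38–72 → 35 bp
  73–176 then 1–37 → 104 + 37 = 141 bp
Sorted largest to smallest: 141, 35 bp.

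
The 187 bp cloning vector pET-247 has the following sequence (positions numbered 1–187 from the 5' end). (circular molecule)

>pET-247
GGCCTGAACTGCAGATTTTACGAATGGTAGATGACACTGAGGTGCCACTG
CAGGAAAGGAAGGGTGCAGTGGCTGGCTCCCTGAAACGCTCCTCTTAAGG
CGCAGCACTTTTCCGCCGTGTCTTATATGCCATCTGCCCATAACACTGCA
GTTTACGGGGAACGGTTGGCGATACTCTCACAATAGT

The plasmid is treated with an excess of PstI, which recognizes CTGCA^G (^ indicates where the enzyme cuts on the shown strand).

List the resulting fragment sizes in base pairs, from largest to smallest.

98, 50, 39 bp

PstI sites (CTGCAG) start at positions 9, 48, 146.
PstI cuts after base 5 of each site (before the last base), so after positions 13, 52, 150.
Circular molecule, 3 cuts → 3 fragments:
  14–52 → 39 bp
  53–150 → 98 bp
  151–187 then 1–13 → 37 + 13 = 50 bp
Sorted largest to smallest: 98, 50, 39 bp.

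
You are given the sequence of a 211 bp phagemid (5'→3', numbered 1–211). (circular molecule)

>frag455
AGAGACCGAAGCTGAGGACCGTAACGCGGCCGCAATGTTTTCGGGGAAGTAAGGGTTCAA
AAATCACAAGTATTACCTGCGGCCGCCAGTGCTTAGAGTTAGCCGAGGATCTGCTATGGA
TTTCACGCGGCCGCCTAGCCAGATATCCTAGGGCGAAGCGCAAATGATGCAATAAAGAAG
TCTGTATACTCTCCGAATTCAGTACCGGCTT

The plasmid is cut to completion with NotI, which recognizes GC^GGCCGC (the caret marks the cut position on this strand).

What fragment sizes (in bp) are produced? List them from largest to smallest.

110, 53, 48 bp

NotI sites (GCGGCCGC) start at positions 26, 79, 127.
NotI cuts after base 2 of each site, so after positions 27, 80, 128.
Circular molecule, 3 cuts → 3 fragments:
  28–80 → 53 bp
  81–128 → 48 bp
  129–211 then 1–27 → 83 + 27 = 110 bp
Sorted largest to smallest: 110, 53, 48 bp.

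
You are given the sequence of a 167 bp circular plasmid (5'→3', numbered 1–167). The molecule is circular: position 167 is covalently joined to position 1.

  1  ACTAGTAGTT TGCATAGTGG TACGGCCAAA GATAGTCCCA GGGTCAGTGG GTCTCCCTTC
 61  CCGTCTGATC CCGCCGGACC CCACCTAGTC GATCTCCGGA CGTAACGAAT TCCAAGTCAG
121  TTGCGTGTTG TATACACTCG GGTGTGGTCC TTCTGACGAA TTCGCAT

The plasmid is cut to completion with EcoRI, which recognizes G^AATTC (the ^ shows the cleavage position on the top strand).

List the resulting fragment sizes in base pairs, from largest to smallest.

116, 51 bp

EcoRI sites (GAATTC) start at positions 107, 158.
EcoRI cuts after the first base of each site, so after positions 107, 158.
Circular molecule, 2 cuts → 2 fragments:
  108–158 → 51 bp
  159–167 then 1–107 → 9 + 107 = 116 bp
Sorted largest to smallest: 116, 51 bp.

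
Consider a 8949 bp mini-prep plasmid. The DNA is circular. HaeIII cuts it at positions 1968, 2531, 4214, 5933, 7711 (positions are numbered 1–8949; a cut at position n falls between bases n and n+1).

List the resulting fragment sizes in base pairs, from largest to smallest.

Circular molecule, 5 cuts → 5 fragments:
  2531 − 1968 = 563 bp
  4214 − 2531 = 1683 bp
  5933 − 4214 = 1719 bp
  7711 − 5933 = 1778 bp
  wrap: 8949 − 7711 + 1968 = 3206 bp
Sorted largest to smallest: 3206, 1778, 1719, 1683, 563 bp.

3206, 1778, 1719, 1683, 563 bp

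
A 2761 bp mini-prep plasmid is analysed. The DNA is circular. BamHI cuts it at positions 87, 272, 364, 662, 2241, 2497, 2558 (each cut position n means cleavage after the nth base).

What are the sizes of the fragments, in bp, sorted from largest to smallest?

Circular molecule, 7 cuts → 7 fragments:
  272 − 87 = 185 bp
  364 − 272 = 92 bp
  662 − 364 = 298 bp
  2241 − 662 = 1579 bp
  2497 − 2241 = 256 bp
  2558 − 2497 = 61 bp
  wrap: 2761 − 2558 + 87 = 290 bp
Sorted largest to smallest: 1579, 298, 290, 256, 185, 92, 61 bp.

1579, 298, 290, 256, 185, 92, 61 bp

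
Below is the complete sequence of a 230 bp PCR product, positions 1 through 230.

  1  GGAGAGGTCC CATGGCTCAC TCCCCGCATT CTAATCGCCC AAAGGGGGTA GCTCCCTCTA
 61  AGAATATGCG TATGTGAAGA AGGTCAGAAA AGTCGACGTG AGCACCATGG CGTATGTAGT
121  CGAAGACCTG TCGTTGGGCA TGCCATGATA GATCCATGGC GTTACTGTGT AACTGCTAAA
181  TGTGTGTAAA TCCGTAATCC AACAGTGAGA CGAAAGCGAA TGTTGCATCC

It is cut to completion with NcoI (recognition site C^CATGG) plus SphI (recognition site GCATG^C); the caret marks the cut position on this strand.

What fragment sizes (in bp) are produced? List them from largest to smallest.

95, 76, 37, 12, 10 bp

NcoI sites (CCATGG) start at positions 10, 105, 154.
NcoI cuts after the first base of each site, so after positions 10, 105, 154.
The SphI site (GCATGC) starts at position 138.
SphI cuts after base 5 of each site (before the last base), so after position 142.
Combined cut positions: 10, 105, 142, 154.
Linear molecule, 4 cuts → 5 fragments:
  1–10 → 10 bp
  11–105 → 95 bp
  106–142 → 37 bp
  143–154 → 12 bp
  155–230 → 76 bp
Sorted largest to smallest: 95, 76, 37, 12, 10 bp.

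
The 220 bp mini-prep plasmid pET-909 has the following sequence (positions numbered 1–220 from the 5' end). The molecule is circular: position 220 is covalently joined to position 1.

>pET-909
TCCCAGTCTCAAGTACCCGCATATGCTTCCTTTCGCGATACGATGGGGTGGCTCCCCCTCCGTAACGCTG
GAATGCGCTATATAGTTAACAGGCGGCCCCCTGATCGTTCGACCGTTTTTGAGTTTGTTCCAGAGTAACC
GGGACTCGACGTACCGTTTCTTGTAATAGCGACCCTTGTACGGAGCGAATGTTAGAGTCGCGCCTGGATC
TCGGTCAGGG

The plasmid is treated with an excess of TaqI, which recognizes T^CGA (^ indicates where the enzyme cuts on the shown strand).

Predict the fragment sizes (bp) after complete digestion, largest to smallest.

183, 37 bp

TaqI sites (TCGA) start at positions 109, 146.
TaqI cuts after the first base of each site, so after positions 109, 146.
Circular molecule, 2 cuts → 2 fragments:
  110–146 → 37 bp
  147–220 then 1–109 → 74 + 109 = 183 bp
Sorted largest to smallest: 183, 37 bp.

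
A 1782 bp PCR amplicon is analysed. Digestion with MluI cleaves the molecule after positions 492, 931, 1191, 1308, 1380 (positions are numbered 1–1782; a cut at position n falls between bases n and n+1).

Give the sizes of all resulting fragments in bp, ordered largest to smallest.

Linear molecule, 5 cuts → 6 fragments:
  492 − 0 = 492 bp
  931 − 492 = 439 bp
  1191 − 931 = 260 bp
  1308 − 1191 = 117 bp
  1380 − 1308 = 72 bp
  1782 − 1380 = 402 bp
Sorted largest to smallest: 492, 439, 402, 260, 117, 72 bp.

492, 439, 402, 260, 117, 72 bp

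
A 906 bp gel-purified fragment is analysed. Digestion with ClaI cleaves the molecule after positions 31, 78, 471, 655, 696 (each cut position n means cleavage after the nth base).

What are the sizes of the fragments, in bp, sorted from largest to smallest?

Linear molecule, 5 cuts → 6 fragments:
  31 − 0 = 31 bp
  78 − 31 = 47 bp
  471 − 78 = 393 bp
  655 − 471 = 184 bp
  696 − 655 = 41 bp
  906 − 696 = 210 bp
Sorted largest to smallest: 393, 210, 184, 47, 41, 31 bp.

393, 210, 184, 47, 41, 31 bp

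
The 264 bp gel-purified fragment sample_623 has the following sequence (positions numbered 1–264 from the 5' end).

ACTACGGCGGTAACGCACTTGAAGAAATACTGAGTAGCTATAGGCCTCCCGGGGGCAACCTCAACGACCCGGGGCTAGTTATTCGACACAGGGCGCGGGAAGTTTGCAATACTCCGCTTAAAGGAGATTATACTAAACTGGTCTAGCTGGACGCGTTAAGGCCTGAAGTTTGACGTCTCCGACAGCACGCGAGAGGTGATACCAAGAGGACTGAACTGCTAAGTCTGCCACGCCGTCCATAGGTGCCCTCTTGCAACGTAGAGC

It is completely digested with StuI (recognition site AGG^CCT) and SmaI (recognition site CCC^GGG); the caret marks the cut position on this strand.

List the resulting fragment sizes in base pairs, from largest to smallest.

StuI sites (AGGCCT) start at positions 42, 159.
StuI cuts after base 3 of each site, so after positions 44, 161.
SmaI sites (CCCGGG) start at positions 48, 68.
SmaI cuts after base 3 of each site, so after positions 50, 70.
Combined cut positions: 44, 50, 70, 161.
Linear molecule, 4 cuts → 5 fragments:
  1–44 → 44 bp
  45–50 → 6 bp
  51–70 → 20 bp
  71–161 → 91 bp
  162–264 → 103 bp
Sorted largest to smallest: 103, 91, 44, 20, 6 bp.

103, 91, 44, 20, 6 bp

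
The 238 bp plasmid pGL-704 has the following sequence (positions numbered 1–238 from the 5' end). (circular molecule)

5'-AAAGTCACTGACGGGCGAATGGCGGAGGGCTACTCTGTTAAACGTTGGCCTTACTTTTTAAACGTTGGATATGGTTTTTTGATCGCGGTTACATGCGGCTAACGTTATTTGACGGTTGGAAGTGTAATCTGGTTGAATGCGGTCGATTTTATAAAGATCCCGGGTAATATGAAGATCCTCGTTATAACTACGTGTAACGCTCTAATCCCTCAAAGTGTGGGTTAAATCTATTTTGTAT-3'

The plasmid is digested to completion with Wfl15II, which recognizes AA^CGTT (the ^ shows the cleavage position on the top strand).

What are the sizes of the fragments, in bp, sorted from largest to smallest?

Wfl15II sites (AACGTT) start at positions 41, 61, 101.
Wfl15II cuts after base 2 of each site, so after positions 42, 62, 102.
Circular molecule, 3 cuts → 3 fragments:
  43–62 → 20 bp
  63–102 → 40 bp
  103–238 then 1–42 → 136 + 42 = 178 bp
Sorted largest to smallest: 178, 40, 20 bp.

178, 40, 20 bp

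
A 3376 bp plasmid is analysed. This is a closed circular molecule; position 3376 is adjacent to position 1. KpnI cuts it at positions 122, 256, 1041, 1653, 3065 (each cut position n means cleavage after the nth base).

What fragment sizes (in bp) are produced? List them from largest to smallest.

1412, 785, 612, 433, 134 bp

Circular molecule, 5 cuts → 5 fragments:
  256 − 122 = 134 bp
  1041 − 256 = 785 bp
  1653 − 1041 = 612 bp
  3065 − 1653 = 1412 bp
  wrap: 3376 − 3065 + 122 = 433 bp
Sorted largest to smallest: 1412, 785, 612, 433, 134 bp.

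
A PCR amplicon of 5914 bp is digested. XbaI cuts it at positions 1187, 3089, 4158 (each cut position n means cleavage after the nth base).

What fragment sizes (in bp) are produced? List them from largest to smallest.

Linear molecule, 3 cuts → 4 fragments:
  1187 − 0 = 1187 bp
  3089 − 1187 = 1902 bp
  4158 − 3089 = 1069 bp
  5914 − 4158 = 1756 bp
Sorted largest to smallest: 1902, 1756, 1187, 1069 bp.

1902, 1756, 1187, 1069 bp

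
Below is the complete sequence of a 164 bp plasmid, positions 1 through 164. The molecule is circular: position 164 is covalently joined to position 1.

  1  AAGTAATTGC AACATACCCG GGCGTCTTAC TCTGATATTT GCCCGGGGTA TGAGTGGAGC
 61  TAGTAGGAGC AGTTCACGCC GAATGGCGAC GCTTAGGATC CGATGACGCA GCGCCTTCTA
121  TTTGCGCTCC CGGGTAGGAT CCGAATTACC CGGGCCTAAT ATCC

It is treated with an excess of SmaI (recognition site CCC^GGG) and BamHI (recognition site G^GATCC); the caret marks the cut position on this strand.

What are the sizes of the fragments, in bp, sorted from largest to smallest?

SmaI sites (CCCGGG) start at positions 17, 42, 129, 149.
SmaI cuts after base 3 of each site, so after positions 19, 44, 131, 151.
BamHI sites (GGATCC) start at positions 96, 137.
BamHI cuts after the first base of each site, so after positions 96, 137.
Combined cut positions: 19, 44, 96, 131, 137, 151.
Circular molecule, 6 cuts → 6 fragments:
  20–44 → 25 bp
  45–96 → 52 bp
  97–131 → 35 bp
  132–137 → 6 bp
  138–151 → 14 bp
  152–164 then 1–19 → 13 + 19 = 32 bp
Sorted largest to smallest: 52, 35, 32, 25, 14, 6 bp.

52, 35, 32, 25, 14, 6 bp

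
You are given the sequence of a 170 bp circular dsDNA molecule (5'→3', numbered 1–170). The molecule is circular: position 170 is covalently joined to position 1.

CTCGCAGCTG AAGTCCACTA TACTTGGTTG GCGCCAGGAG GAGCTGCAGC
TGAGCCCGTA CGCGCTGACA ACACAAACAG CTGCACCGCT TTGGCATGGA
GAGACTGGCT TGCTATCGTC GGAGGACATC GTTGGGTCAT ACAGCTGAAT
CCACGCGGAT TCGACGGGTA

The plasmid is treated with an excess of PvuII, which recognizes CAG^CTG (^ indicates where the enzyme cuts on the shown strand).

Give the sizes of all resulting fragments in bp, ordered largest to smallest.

64, 42, 33, 31 bp

PvuII sites (CAGCTG) start at positions 5, 47, 78, 142.
PvuII cuts after base 3 of each site, so after positions 7, 49, 80, 144.
Circular molecule, 4 cuts → 4 fragments:
  8–49 → 42 bp
  50–80 → 31 bp
  81–144 → 64 bp
  145–170 then 1–7 → 26 + 7 = 33 bp
Sorted largest to smallest: 64, 42, 33, 31 bp.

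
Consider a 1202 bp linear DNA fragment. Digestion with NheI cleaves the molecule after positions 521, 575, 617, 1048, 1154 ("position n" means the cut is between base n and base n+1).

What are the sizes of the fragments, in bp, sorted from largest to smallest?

521, 431, 106, 54, 48, 42 bp

Linear molecule, 5 cuts → 6 fragments:
  521 − 0 = 521 bp
  575 − 521 = 54 bp
  617 − 575 = 42 bp
  1048 − 617 = 431 bp
  1154 − 1048 = 106 bp
  1202 − 1154 = 48 bp
Sorted largest to smallest: 521, 431, 106, 54, 48, 42 bp.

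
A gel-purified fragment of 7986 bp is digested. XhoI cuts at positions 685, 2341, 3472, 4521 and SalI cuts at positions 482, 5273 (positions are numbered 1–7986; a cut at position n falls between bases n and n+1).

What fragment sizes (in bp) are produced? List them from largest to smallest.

2713, 1656, 1131, 1049, 752, 482, 203 bp

Combined cut positions (sorted): 482, 685, 2341, 3472, 4521, 5273.
Linear molecule, 6 cuts → 7 fragments:
  482 − 0 = 482 bp
  685 − 482 = 203 bp
  2341 − 685 = 1656 bp
  3472 − 2341 = 1131 bp
  4521 − 3472 = 1049 bp
  5273 − 4521 = 752 bp
  7986 − 5273 = 2713 bp
Sorted largest to smallest: 2713, 1656, 1131, 1049, 752, 482, 203 bp.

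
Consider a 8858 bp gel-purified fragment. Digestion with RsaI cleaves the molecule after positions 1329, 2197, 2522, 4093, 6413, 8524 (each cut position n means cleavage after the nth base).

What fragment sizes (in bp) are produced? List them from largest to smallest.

Linear molecule, 6 cuts → 7 fragments:
  1329 − 0 = 1329 bp
  2197 − 1329 = 868 bp
  2522 − 2197 = 325 bp
  4093 − 2522 = 1571 bp
  6413 − 4093 = 2320 bp
  8524 − 6413 = 2111 bp
  8858 − 8524 = 334 bp
Sorted largest to smallest: 2320, 2111, 1571, 1329, 868, 334, 325 bp.

2320, 2111, 1571, 1329, 868, 334, 325 bp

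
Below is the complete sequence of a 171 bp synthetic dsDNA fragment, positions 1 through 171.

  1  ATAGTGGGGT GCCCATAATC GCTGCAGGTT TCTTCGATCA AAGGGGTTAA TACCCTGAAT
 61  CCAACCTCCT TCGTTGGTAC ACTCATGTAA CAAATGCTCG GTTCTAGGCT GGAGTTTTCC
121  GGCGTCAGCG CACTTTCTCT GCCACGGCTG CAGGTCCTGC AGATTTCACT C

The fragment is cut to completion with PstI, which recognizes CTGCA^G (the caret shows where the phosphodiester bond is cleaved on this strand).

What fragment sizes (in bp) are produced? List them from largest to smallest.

PstI sites (CTGCAG) start at positions 22, 148, 157.
PstI cuts after base 5 of each site (before the last base), so after positions 26, 152, 161.
Linear molecule, 3 cuts → 4 fragments:
  1–26 → 26 bp
  27–152 → 126 bp
  153–161 → 9 bp
  162–171 → 10 bp
Sorted largest to smallest: 126, 26, 10, 9 bp.

126, 26, 10, 9 bp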